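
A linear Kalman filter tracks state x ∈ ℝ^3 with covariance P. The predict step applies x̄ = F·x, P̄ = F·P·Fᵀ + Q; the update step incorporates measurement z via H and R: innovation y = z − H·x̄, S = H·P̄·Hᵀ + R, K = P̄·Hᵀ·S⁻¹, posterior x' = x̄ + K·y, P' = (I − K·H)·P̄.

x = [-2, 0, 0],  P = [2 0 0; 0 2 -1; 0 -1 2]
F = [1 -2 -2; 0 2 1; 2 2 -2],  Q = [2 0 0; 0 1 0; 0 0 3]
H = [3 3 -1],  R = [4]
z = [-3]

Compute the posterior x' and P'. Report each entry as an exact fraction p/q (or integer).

x̄ = F·x = [-2, 0, -4]
P̄ = F·P·Fᵀ + Q = [12 -6 4; -6 7 6; 4 6 35]
y = z − H·x̄ = [-1]
S = H·P̄·Hᵀ + R = [42]
K = P̄·Hᵀ·S⁻¹ = [1/3; -1/14; -5/42]
x' = x̄ + K·y = [-7/3, 1/14, -163/42]
P' = (I − K·H)·P̄ = [22/3 -5 17/3; -5 95/14 79/14; 17/3 79/14 1445/42]

x' = [-7/3, 1/14, -163/42]
P' = [22/3 -5 17/3; -5 95/14 79/14; 17/3 79/14 1445/42]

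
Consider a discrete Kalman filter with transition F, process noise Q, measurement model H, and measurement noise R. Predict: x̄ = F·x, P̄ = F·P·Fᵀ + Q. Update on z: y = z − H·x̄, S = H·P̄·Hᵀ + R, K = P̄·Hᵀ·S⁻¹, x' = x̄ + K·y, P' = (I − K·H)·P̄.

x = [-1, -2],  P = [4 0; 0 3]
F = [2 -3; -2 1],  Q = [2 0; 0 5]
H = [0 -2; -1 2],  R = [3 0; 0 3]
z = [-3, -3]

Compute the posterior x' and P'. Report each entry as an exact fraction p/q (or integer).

x̄ = F·x = [4, 0]
P̄ = F·P·Fᵀ + Q = [45 -25; -25 24]
y = z − H·x̄ = [-3, 1]
S = H·P̄·Hᵀ + R = [99 -146; -146 244]
K = P̄·Hᵀ·S⁻¹ = [-167/284 -421/568; -527/1420 219/2840]
x' = x̄ + K·y = [2853/568, 3381/2840]
P' = (I − K·H)·P̄ = [2265/568 501/568; 501/568 1581/2840]

x' = [2853/568, 3381/2840]
P' = [2265/568 501/568; 501/568 1581/2840]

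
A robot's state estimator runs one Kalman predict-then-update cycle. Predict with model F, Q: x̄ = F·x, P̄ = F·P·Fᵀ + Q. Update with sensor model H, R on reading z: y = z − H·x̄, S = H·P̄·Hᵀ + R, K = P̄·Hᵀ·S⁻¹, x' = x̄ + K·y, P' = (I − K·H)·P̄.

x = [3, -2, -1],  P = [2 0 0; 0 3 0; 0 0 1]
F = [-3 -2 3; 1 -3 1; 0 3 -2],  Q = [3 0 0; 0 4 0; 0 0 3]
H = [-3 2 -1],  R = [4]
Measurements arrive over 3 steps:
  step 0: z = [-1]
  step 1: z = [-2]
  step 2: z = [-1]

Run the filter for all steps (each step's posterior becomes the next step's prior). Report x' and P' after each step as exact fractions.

step 0: x' = [61/43, 103/86, -119/86], P' = [1158/43 1113/43 -1212/43; 1113/43 1124/43 -1117/43; -1212/43 -1117/43 1412/43]
step 1: x' = [170923/107018, 43011/53509, -128489/107018], P' = [6037105/214036 2883405/107018 -6070499/214036; 2883405/107018 1445891/53509 -2777439/107018; -6070499/214036 -2777439/107018 6792457/214036]
step 2: x' = [837857835/270888524, 348899487/135444262, -851830133/270888524], P' = [7680476215/270888524 3671272191/135444262 -7716096261/270888524; 3671272191/135444262 1841832921/67722131 -3534246661/135444262; -7716096261/270888524 -3534246661/135444262 8622222143/270888524]

step 0: x̄ = F·x = [-8, 8, -4]
step 0: P̄ = F·P·Fᵀ + Q = [42 15 -24; 15 34 -29; -24 -29 34]
step 0: y = z − H·x̄ = [-45]
step 0: S = H·P̄·Hᵀ + R = [344]
step 0: K = P̄·Hᵀ·S⁻¹ = [-9/43; 13/86; -5/86]
step 0: x' = x̄ + K·y = [61/43, 103/86, -119/86]
step 0: P' = (I − K·H)·P̄ = [1158/43 1113/43 -1212/43; 1113/43 1124/43 -1117/43; -1212/43 -1117/43 1412/43]
step 1: x̄ = F·x = [-929/86, -153/43, 547/86]
step 1: P̄ = F·P·Fᵀ + Q = [76331/43 27584/43 -47026/43; 27584/43 10458/43 -17230/43; -47026/43 -17230/43 29297/43]
step 1: y = z − H·x̄ = [-900/43]
step 1: S = H·P̄·Hᵀ + R = [214036/43]
step 1: K = P̄·Hᵀ·S⁻¹ = [-126799/214036; -22303/107018; 77321/214036]
step 1: x' = x̄ + K·y = [170923/107018, 43011/53509, -128489/107018]
step 1: P' = (I − K·H)·P̄ = [6037105/214036 2883405/107018 -6070499/214036; 2883405/107018 1445891/53509 -2777439/107018; -6070499/214036 -2777439/107018 6792457/214036]
step 2: x̄ = F·x = [-535140/53509, -107816/53509, 257522/53509]
step 2: P̄ = F·P·Fᵀ + Q = [96092915/53509 34609692/53509 -58998456/53509; 34609692/53509 13081298/53509 -21547366/53509; -58998456/53509 -21547366/53509 36630637/53509]
step 2: y = z − H·x̄ = [-1185775/53509]
step 2: S = H·P̄·Hᵀ + R = [270888524/53509]
step 2: K = P̄·Hᵀ·S⁻¹ = [-160060905/270888524; -28059557/135444262; 97269999/270888524]
step 2: x' = x̄ + K·y = [837857835/270888524, 348899487/135444262, -851830133/270888524]
step 2: P' = (I − K·H)·P̄ = [7680476215/270888524 3671272191/135444262 -7716096261/270888524; 3671272191/135444262 1841832921/67722131 -3534246661/135444262; -7716096261/270888524 -3534246661/135444262 8622222143/270888524]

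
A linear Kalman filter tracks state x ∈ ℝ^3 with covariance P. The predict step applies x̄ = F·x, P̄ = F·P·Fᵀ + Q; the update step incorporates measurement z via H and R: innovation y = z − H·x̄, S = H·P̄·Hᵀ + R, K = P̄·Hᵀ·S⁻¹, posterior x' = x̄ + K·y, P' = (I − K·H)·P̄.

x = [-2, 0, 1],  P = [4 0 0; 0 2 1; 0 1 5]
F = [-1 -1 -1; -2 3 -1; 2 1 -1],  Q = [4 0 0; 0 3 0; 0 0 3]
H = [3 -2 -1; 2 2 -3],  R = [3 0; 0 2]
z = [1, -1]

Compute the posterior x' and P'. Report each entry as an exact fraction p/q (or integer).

x̄ = F·x = [1, 3, -5]
P̄ = F·P·Fᵀ + Q = [17 5 -5; 5 36 -9; -5 -9 24]
y = z − H·x̄ = [-1, -24]
S = H·P̄·Hᵀ + R = [258 59; 59 638]
K = P̄·Hᵀ·S⁻¹ = [25867/161123 12508/161123; -37055/161123 30954/161123; -7498/161123 -24561/161123]
x' = x̄ + K·y = [-164936/161123, -222472/161123, -208653/161123]
P' = (I − K·H)·P̄ = [811237/161123 683859/161123 988392/161123; 683859/161123 647802/161123 867138/161123; 988392/161123 867138/161123 1253394/161123]

x' = [-164936/161123, -222472/161123, -208653/161123]
P' = [811237/161123 683859/161123 988392/161123; 683859/161123 647802/161123 867138/161123; 988392/161123 867138/161123 1253394/161123]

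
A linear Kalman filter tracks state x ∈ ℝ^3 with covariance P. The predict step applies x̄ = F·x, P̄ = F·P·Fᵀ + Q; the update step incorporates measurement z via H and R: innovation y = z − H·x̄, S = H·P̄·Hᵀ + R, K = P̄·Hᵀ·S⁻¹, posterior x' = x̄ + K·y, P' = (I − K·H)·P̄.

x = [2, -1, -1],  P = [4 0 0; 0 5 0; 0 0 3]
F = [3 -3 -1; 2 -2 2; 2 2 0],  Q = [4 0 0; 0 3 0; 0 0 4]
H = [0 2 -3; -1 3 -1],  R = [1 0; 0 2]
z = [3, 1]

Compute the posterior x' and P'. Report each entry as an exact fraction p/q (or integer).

x' = [662362/65133, 283643/65133, 13772/7237]
P' = [4340000/65133 1855846/65133 136966/7237; 1855846/65133 818294/65133 60730/7237; 136966/7237 60730/7237 41364/7237]

x̄ = F·x = [10, 4, 2]
P̄ = F·P·Fᵀ + Q = [88 48 -6; 48 51 -4; -6 -4 40]
y = z − H·x̄ = [1, 1]
S = H·P̄·Hᵀ + R = [613 356; 356 313]
K = P̄·Hᵀ·S⁻¹ = [13610/65133 -2578/65133; -3122/65133 26233/65133; -2632/7237 1930/7237]
x' = x̄ + K·y = [662362/65133, 283643/65133, 13772/7237]
P' = (I − K·H)·P̄ = [4340000/65133 1855846/65133 136966/7237; 1855846/65133 818294/65133 60730/7237; 136966/7237 60730/7237 41364/7237]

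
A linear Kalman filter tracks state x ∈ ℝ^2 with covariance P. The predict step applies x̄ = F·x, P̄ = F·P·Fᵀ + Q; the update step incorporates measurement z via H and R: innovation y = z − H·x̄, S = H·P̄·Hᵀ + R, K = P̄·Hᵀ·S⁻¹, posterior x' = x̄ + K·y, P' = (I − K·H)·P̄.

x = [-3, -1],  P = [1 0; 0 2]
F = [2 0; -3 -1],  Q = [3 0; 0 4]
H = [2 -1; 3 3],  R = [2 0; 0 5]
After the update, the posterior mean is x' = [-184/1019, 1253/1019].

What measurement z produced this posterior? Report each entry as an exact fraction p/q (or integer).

z = [-1, 3]

x̄ = F·x = [-6, 10]
P̄ = F·P·Fᵀ + Q = [7 -6; -6 15]
S = H·P̄·Hᵀ + R = [69 -21; -21 95]
K = P̄·Hᵀ·S⁻¹ = [1963/6114 209/2038; -333/1019 216/1019]
x' − x̄ = [5930/1019, -8937/1019] = K·y
y = (KᵀK)⁻¹·Kᵀ·(x' − x̄) = [21, -9]
z = y + H·x̄ = [21, -9] + [-22, 12] = [-1, 3]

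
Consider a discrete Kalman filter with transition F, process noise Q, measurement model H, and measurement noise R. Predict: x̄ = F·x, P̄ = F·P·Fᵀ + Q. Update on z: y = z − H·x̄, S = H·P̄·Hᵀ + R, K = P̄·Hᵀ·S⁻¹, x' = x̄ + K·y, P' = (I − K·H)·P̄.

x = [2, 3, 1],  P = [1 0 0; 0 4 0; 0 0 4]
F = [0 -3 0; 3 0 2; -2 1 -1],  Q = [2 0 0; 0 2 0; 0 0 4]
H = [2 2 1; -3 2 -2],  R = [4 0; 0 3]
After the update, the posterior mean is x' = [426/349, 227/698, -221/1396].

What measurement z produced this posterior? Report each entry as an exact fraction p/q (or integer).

x̄ = F·x = [-9, 8, -2]
P̄ = F·P·Fᵀ + Q = [38 0 -12; 0 27 -14; -12 -14 16]
S = H·P̄·Hᵀ + R = [176 -40; -40 485]
K = P̄·Hᵀ·S⁻¹ = [343/1047 -166/1047; 189/698 334/1745; -307/1396 -118/1745]
x' − x̄ = [3567/349, -5357/698, 2571/1396] = K·y
y = (KᵀK)⁻¹·Kᵀ·(x' − x̄) = [7, -50]
z = y + H·x̄ = [7, -50] + [-4, 47] = [3, -3]

z = [3, -3]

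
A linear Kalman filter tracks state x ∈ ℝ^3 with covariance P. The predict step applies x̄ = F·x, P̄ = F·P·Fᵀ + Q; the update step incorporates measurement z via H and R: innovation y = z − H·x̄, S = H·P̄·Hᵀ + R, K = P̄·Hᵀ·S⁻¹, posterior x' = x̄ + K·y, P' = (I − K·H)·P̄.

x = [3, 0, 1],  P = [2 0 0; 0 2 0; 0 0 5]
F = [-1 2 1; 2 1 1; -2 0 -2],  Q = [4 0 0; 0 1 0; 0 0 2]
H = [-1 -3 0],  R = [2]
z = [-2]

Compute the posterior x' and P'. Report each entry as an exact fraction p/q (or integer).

x̄ = F·x = [-2, 7, -8]
P̄ = F·P·Fᵀ + Q = [19 5 -6; 5 16 -18; -6 -18 30]
y = z − H·x̄ = [17]
S = H·P̄·Hᵀ + R = [195]
K = P̄·Hᵀ·S⁻¹ = [-34/195; -53/195; 4/13]
x' = x̄ + K·y = [-968/195, 464/195, -36/13]
P' = (I − K·H)·P̄ = [2549/195 -827/195 58/13; -827/195 311/195 -22/13; 58/13 -22/13 150/13]

x' = [-968/195, 464/195, -36/13]
P' = [2549/195 -827/195 58/13; -827/195 311/195 -22/13; 58/13 -22/13 150/13]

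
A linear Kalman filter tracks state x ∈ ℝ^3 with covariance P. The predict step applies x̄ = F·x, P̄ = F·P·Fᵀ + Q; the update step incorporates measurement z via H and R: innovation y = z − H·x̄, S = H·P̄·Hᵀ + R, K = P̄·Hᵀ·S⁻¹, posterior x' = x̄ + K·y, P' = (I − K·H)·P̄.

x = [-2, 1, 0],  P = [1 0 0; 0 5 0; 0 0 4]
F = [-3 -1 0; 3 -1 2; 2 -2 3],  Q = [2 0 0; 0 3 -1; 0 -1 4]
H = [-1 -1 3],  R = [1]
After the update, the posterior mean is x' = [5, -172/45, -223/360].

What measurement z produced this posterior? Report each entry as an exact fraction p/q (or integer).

z = [-3]

x̄ = F·x = [5, -7, -6]
P̄ = F·P·Fᵀ + Q = [16 -4 4; -4 33 39; 4 39 64]
S = H·P̄·Hᵀ + R = [360]
K = P̄·Hᵀ·S⁻¹ = [0; 11/45; 149/360]
x' − x̄ = [0, 143/45, 1937/360] = K·y
y = (KᵀK)⁻¹·Kᵀ·(x' − x̄) = [13]
z = y + H·x̄ = [13] + [-16] = [-3]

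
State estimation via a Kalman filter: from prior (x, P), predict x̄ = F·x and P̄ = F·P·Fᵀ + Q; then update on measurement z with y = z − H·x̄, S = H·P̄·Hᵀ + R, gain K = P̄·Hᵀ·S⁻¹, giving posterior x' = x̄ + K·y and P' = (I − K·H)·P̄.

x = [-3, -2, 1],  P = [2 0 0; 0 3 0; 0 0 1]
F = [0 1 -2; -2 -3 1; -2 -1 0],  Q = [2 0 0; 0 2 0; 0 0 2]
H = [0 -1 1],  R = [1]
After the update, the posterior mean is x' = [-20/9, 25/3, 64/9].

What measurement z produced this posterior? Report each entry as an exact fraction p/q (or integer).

x̄ = F·x = [-4, 13, 8]
P̄ = F·P·Fᵀ + Q = [9 -11 -3; -11 38 17; -3 17 13]
S = H·P̄·Hᵀ + R = [18]
K = P̄·Hᵀ·S⁻¹ = [4/9; -7/6; -2/9]
x' − x̄ = [16/9, -14/3, -8/9] = K·y
y = (KᵀK)⁻¹·Kᵀ·(x' − x̄) = [4]
z = y + H·x̄ = [4] + [-5] = [-1]

z = [-1]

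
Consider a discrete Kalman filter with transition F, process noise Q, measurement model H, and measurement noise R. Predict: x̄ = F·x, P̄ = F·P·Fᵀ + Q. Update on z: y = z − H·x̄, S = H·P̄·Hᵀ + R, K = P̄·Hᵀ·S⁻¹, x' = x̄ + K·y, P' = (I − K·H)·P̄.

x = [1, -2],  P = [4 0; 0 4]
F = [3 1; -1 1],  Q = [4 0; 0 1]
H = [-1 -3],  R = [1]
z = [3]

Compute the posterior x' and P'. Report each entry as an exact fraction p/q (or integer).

x̄ = F·x = [1, -3]
P̄ = F·P·Fᵀ + Q = [44 -8; -8 9]
y = z − H·x̄ = [-5]
S = H·P̄·Hᵀ + R = [78]
K = P̄·Hᵀ·S⁻¹ = [-10/39; -19/78]
x' = x̄ + K·y = [89/39, -139/78]
P' = (I − K·H)·P̄ = [1516/39 -502/39; -502/39 341/78]

x' = [89/39, -139/78]
P' = [1516/39 -502/39; -502/39 341/78]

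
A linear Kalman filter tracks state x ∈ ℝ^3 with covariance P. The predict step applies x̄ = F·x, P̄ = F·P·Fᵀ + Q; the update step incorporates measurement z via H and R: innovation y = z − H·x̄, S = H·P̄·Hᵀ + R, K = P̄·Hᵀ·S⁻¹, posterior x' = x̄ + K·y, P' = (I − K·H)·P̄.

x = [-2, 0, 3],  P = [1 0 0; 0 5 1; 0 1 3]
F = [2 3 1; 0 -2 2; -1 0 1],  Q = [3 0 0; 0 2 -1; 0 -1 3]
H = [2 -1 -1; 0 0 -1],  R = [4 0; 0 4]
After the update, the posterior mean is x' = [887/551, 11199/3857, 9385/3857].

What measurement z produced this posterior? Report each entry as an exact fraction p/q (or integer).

x̄ = F·x = [-1, 6, 5]
P̄ = F·P·Fᵀ + Q = [61 -20 4; -20 26 3; 4 3 7]
S = H·P̄·Hᵀ + R = [351 2; 2 11]
K = P̄·Hᵀ·S⁻¹ = [218/551 -240/551; -753/3857 -915/3857; -8/3857 -2453/3857]
x' − x̄ = [1438/551, -11943/3857, -9900/3857] = K·y
y = (KᵀK)⁻¹·Kᵀ·(x' − x̄) = [11, 4]
z = y + H·x̄ = [11, 4] + [-13, -5] = [-2, -1]

z = [-2, -1]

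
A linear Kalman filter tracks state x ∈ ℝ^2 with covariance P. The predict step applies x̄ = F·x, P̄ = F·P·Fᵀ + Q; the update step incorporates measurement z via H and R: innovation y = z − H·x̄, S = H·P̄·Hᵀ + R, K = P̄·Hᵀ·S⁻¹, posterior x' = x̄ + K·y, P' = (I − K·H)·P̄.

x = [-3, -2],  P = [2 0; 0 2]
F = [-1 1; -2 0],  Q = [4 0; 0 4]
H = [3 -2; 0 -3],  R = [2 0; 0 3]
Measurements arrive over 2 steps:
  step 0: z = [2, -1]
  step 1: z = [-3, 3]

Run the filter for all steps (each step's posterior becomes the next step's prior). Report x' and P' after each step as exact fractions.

step 0: x' = [1053/1153, 528/1153], P' = [408/1153 244/1153; 244/1153 372/1153]
step 1: x' = [-218559/136579, -135738/136579], P' = [137224/409737 79720/409737; 79720/409737 125332/409737]

step 0: x̄ = F·x = [1, 6]
step 0: P̄ = F·P·Fᵀ + Q = [8 4; 4 12]
step 0: y = z − H·x̄ = [11, 17]
step 0: S = H·P̄·Hᵀ + R = [74 36; 36 111]
step 0: K = P̄·Hᵀ·S⁻¹ = [368/1153 -244/1153; -6/1153 -372/1153]
step 0: x' = x̄ + K·y = [1053/1153, 528/1153]
step 0: P' = (I − K·H)·P̄ = [408/1153 244/1153; 244/1153 372/1153]
step 1: x̄ = F·x = [-525/1153, -2106/1153]
step 1: P̄ = F·P·Fᵀ + Q = [4904/1153 328/1153; 328/1153 6244/1153]
step 1: y = z − H·x̄ = [-6096/1153, -2859/1153]
step 1: S = H·P̄·Hᵀ + R = [67482/1153 34512/1153; 34512/1153 59655/1153]
step 1: K = P̄·Hᵀ·S⁻¹ = [126116/409737 -79720/409737; -5752/409737 -125332/409737]
step 1: x' = x̄ + K·y = [-218559/136579, -135738/136579]
step 1: P' = (I − K·H)·P̄ = [137224/409737 79720/409737; 79720/409737 125332/409737]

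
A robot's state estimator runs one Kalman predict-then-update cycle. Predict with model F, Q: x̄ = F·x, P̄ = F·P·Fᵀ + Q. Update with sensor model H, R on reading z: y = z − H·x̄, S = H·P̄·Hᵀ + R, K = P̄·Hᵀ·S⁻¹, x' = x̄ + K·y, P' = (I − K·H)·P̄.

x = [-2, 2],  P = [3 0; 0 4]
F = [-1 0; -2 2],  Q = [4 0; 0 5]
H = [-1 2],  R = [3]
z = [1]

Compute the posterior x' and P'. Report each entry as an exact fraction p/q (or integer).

x̄ = F·x = [2, 8]
P̄ = F·P·Fᵀ + Q = [7 6; 6 33]
y = z − H·x̄ = [-13]
S = H·P̄·Hᵀ + R = [118]
K = P̄·Hᵀ·S⁻¹ = [5/118; 30/59]
x' = x̄ + K·y = [171/118, 82/59]
P' = (I − K·H)·P̄ = [801/118 204/59; 204/59 147/59]

x' = [171/118, 82/59]
P' = [801/118 204/59; 204/59 147/59]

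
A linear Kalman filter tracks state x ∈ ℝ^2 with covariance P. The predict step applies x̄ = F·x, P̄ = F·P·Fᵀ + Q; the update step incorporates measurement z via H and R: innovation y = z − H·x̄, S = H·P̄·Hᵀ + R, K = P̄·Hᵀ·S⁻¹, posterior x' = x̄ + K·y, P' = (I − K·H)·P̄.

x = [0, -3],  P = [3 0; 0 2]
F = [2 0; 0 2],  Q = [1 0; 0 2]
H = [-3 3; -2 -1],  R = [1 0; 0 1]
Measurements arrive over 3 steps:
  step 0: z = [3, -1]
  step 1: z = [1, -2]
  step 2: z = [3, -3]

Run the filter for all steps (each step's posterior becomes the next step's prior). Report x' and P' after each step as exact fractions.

step 0: x' = [-637/10800, 961/1080], P' = [1313/10800 91/1080; 91/1080 17/108]
step 1: x' = [198195/377222, 171193/188611], P' = [106473/943055 72632/943055; 72632/943055 140298/943055]
step 2: x' = [3280509/4700732, 3973255/2350366], P' = [35999167/319649776 12265841/159824888; 12265841/159824888 11866647/79912444]

step 0: x̄ = F·x = [0, -6]
step 0: P̄ = F·P·Fᵀ + Q = [13 0; 0 10]
step 0: y = z − H·x̄ = [21, -7]
step 0: S = H·P̄·Hᵀ + R = [208 48; 48 63]
step 0: K = P̄·Hᵀ·S⁻¹ = [-403/3600 -221/675; 79/360 -44/135]
step 0: x' = x̄ + K·y = [-637/10800, 961/1080]
step 0: P' = (I − K·H)·P̄ = [1313/10800 91/1080; 91/1080 17/108]
step 1: x̄ = F·x = [-637/5400, 961/540]
step 1: P̄ = F·P·Fᵀ + Q = [4013/2700 91/270; 91/270 71/27]
step 1: y = z − H·x̄ = [-8447/1800, -308/675]
step 1: S = H·P̄·Hᵀ + R = [9593/300 4/225; 4/225 7373/675]
step 1: K = P̄·Hᵀ·S⁻¹ = [-101523/943055 -285578/943055; 202998/943055 -285562/943055]
step 1: x' = x̄ + K·y = [198195/377222, 171193/188611]
step 1: P' = (I − K·H)·P̄ = [106473/943055 72632/943055; 72632/943055 140298/943055]
step 2: x̄ = F·x = [198195/188611, 342386/188611]
step 2: P̄ = F·P·Fᵀ + Q = [1368947/943055 290528/943055; 290528/943055 2447302/943055]
step 2: y = z − H·x̄ = [133260/188611, 172943/188611]
step 2: S = H·P̄·Hᵀ + R = [30059792/943055 192/943055; 192/943055 10028257/943055]
step 2: K = P̄·Hᵀ·S⁻¹ = [-34402455/319649776 -6033126/19978111; 34402359/159824888 -6033122/19978111]
step 2: x' = x̄ + K·y = [3280509/4700732, 3973255/2350366]
step 2: P' = (I − K·H)·P̄ = [35999167/319649776 12265841/159824888; 12265841/159824888 11866647/79912444]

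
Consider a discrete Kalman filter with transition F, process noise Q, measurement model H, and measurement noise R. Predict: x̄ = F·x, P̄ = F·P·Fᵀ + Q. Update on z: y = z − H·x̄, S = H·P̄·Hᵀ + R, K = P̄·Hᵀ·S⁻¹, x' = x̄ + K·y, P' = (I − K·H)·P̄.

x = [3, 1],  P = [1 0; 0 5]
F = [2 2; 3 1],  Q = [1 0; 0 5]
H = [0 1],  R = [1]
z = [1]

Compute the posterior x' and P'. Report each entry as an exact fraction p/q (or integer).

x' = [4/5, 29/20]
P' = [61/5 4/5; 4/5 19/20]

x̄ = F·x = [8, 10]
P̄ = F·P·Fᵀ + Q = [25 16; 16 19]
y = z − H·x̄ = [-9]
S = H·P̄·Hᵀ + R = [20]
K = P̄·Hᵀ·S⁻¹ = [4/5; 19/20]
x' = x̄ + K·y = [4/5, 29/20]
P' = (I − K·H)·P̄ = [61/5 4/5; 4/5 19/20]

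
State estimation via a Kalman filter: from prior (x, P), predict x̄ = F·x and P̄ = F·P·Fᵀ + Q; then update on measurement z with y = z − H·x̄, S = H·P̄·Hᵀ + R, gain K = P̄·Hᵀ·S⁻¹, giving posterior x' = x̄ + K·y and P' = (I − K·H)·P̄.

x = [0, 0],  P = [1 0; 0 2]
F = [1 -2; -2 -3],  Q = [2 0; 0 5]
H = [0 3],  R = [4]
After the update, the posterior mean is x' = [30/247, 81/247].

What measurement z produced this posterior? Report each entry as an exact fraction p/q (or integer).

z = [1]

x̄ = F·x = [0, 0]
P̄ = F·P·Fᵀ + Q = [11 10; 10 27]
S = H·P̄·Hᵀ + R = [247]
K = P̄·Hᵀ·S⁻¹ = [30/247; 81/247]
x' − x̄ = [30/247, 81/247] = K·y
y = (KᵀK)⁻¹·Kᵀ·(x' − x̄) = [1]
z = y + H·x̄ = [1] + [0] = [1]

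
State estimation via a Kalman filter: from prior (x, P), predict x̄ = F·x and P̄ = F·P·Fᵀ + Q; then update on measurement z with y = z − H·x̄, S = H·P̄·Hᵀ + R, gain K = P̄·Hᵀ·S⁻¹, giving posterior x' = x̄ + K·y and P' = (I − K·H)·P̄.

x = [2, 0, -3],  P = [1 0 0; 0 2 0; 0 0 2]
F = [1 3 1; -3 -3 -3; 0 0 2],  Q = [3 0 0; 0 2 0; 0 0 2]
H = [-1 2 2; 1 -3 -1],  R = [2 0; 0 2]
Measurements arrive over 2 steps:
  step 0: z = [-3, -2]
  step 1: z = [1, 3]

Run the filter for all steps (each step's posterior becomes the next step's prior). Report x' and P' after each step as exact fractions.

step 0: x' = [-4665/3547, 5741/3547, -13990/3547], P' = [15218/3547 3994/3547 2876/3547; 3994/3547 9050/10641 -5650/10641; 2876/3547 -5650/10641 16226/10641]
step 1: x' = [6251597/18938947, -14480716/18938947, 12990914/18938947], P' = [55518964/18938947 16370608/18938947 7088418/18938947; 16370608/18938947 75523968/94694735 -11513972/18938947; 7088418/18938947 -11513972/18938947 25937464/18938947]

step 0: x̄ = F·x = [-1, 3, -6]
step 0: P̄ = F·P·Fᵀ + Q = [24 -27 4; -27 47 -12; 4 -12 10]
step 0: y = z − H·x̄ = [2, 2]
step 0: S = H·P̄·Hᵀ + R = [250 -353; -353 541]
step 0: K = P̄·Hᵀ·S⁻¹ = [-739/3547 180/3547; -2591/10641 -4759/10641; 6262/10641 4676/10641]
step 0: x' = x̄ + K·y = [-4665/3547, 5741/3547, -13990/3547]
step 0: P' = (I − K·H)·P̄ = [15218/3547 3994/3547 2876/3547; 3994/3547 9050/10641 -5650/10641; 2876/3547 -5650/10641 16226/10641]
step 1: x̄ = F·x = [-1432/3547, 38742/3547, -27980/3547]
step 1: P̄ = F·P·Fᵀ + Q = [230501/10641 -131614/3547 15808/10641; -131614/3547 309644/3547 -38408/3547; 15808/10641 -38408/3547 86186/10641]
step 1: y = z − H·x̄ = [-19409/3547, 100319/3547]
step 1: S = H·P̄·Hᵀ + R = [1635533/3547 -2327153/3547; -2327153/3547 10344449/10641]
step 1: K = P̄·Hᵀ·S⁻¹ = [-4300456/18938947 -340639/18938947; -22972412/94694735 -43574502/94694735; 10879283/18938947 7846435/18938947]
step 1: x' = x̄ + K·y = [6251597/18938947, -14480716/18938947, 12990914/18938947]
step 1: P' = (I − K·H)·P̄ = [55518964/18938947 16370608/18938947 7088418/18938947; 16370608/18938947 75523968/94694735 -11513972/18938947; 7088418/18938947 -11513972/18938947 25937464/18938947]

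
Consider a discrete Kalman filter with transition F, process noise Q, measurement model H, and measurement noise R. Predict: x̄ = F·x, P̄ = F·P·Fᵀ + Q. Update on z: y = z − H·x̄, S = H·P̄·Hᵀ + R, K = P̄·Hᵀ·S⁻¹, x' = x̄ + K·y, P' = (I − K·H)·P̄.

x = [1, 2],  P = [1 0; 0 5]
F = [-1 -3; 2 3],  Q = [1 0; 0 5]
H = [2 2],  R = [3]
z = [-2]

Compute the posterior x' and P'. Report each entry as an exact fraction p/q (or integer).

x̄ = F·x = [-7, 8]
P̄ = F·P·Fᵀ + Q = [47 -47; -47 54]
y = z − H·x̄ = [-4]
S = H·P̄·Hᵀ + R = [31]
K = P̄·Hᵀ·S⁻¹ = [0; 14/31]
x' = x̄ + K·y = [-7, 192/31]
P' = (I − K·H)·P̄ = [47 -47; -47 1478/31]

x' = [-7, 192/31]
P' = [47 -47; -47 1478/31]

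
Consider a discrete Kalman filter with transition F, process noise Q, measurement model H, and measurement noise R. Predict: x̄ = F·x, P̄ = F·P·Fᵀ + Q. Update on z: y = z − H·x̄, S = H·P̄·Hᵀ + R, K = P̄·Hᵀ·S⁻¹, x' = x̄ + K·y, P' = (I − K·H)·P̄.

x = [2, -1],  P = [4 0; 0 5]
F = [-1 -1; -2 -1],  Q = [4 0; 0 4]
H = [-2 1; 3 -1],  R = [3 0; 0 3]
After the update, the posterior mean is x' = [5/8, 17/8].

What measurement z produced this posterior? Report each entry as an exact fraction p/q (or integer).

x̄ = F·x = [-1, -3]
P̄ = F·P·Fᵀ + Q = [13 13; 13 25]
S = H·P̄·Hᵀ + R = [28 -38; -38 67]
K = P̄·Hᵀ·S⁻¹ = [13/48 13/24; 155/144 59/72]
x' − x̄ = [13/8, 41/8] = K·y
y = (KᵀK)⁻¹·Kᵀ·(x' − x̄) = [4, 1]
z = y + H·x̄ = [4, 1] + [-1, 0] = [3, 1]

z = [3, 1]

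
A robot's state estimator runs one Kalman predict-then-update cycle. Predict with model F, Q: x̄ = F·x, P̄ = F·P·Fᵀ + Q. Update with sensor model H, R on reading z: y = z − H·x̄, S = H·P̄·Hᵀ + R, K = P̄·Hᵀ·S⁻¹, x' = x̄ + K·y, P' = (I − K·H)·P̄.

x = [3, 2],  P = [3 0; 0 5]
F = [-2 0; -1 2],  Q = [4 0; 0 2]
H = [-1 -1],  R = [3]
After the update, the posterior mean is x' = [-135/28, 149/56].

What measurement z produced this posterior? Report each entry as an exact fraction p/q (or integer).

z = [2]

x̄ = F·x = [-6, 1]
P̄ = F·P·Fᵀ + Q = [16 6; 6 25]
S = H·P̄·Hᵀ + R = [56]
K = P̄·Hᵀ·S⁻¹ = [-11/28; -31/56]
x' − x̄ = [33/28, 93/56] = K·y
y = (KᵀK)⁻¹·Kᵀ·(x' − x̄) = [-3]
z = y + H·x̄ = [-3] + [5] = [2]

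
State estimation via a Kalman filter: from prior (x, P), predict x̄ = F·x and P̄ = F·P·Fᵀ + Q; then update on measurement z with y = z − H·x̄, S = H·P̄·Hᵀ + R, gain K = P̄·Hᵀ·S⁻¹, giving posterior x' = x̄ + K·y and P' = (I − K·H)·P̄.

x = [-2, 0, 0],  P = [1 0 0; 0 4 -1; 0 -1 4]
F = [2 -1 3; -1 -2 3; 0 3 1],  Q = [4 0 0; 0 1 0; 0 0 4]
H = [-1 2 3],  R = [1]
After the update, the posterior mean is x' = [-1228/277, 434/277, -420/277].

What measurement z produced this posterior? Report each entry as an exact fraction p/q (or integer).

x̄ = F·x = [-4, 2, 0]
P̄ = F·P·Fᵀ + Q = [54 51 -8; 51 66 -19; -8 -19 38]
S = H·P̄·Hᵀ + R = [277]
K = P̄·Hᵀ·S⁻¹ = [24/277; 24/277; 84/277]
x' − x̄ = [-120/277, -120/277, -420/277] = K·y
y = (KᵀK)⁻¹·Kᵀ·(x' − x̄) = [-5]
z = y + H·x̄ = [-5] + [8] = [3]

z = [3]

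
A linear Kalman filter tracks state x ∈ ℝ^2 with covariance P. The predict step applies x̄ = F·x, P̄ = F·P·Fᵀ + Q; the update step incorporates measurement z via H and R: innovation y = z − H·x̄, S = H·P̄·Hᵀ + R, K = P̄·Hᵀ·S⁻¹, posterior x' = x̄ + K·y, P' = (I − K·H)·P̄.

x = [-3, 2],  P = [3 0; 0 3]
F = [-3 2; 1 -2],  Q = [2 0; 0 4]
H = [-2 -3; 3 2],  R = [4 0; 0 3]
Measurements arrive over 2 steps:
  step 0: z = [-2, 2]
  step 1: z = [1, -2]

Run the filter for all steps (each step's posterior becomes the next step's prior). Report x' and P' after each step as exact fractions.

step 0: x̄ = F·x = [13, -7]
step 0: P̄ = F·P·Fᵀ + Q = [41 -21; -21 19]
step 0: y = z − H·x̄ = [3, -23]
step 0: S = H·P̄·Hᵀ + R = [87 -87; -87 196]
step 0: K = P̄·Hᵀ·S⁻¹ = [3323/9483 62/109; -1705/3161 -40/109]
step 0: x' = x̄ + K·y = [3062/3161, -562/3161]
step 0: P' = (I − K·H)·P̄ = [15026/9483 -4816/3161; -4816/3161 5484/3161]
step 1: x̄ = F·x = [-10310/3161, 4186/3161]
step 1: P̄ = F·P·Fᵀ + Q = [131128/3161 -75490/3161; -75490/3161 176558/9483]
step 1: y = z − H·x̄ = [-169/109, 16236/3161]
step 1: S = H·P̄·Hᵀ + R = [5550/109 -5466/109; -5466/109 1557497/9483]
step 1: K = P̄·Hᵀ·S⁻¹ = [9417383/27728421 5274018/9242807; -4827577/9242807 -3410336/9242807]
step 1: x' = x̄ + K·y = [-23773409/27728421, 2208203/9242807]
step 1: P' = (I − K·H)·P̄ = [43547510/27728421 -13862728/9242807; -13862728/9242807 15678588/9242807]

step 0: x' = [3062/3161, -562/3161], P' = [15026/9483 -4816/3161; -4816/3161 5484/3161]
step 1: x' = [-23773409/27728421, 2208203/9242807], P' = [43547510/27728421 -13862728/9242807; -13862728/9242807 15678588/9242807]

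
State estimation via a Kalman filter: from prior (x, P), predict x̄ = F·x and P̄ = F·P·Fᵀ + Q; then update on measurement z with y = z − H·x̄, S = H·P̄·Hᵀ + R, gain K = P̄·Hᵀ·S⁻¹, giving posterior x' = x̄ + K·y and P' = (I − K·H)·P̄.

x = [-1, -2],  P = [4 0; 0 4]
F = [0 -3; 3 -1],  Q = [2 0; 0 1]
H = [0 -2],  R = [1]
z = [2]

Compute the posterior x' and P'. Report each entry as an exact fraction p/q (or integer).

x̄ = F·x = [6, -1]
P̄ = F·P·Fᵀ + Q = [38 12; 12 41]
y = z − H·x̄ = [0]
S = H·P̄·Hᵀ + R = [165]
K = P̄·Hᵀ·S⁻¹ = [-8/55; -82/165]
x' = x̄ + K·y = [6, -1]
P' = (I − K·H)·P̄ = [1898/55 4/55; 4/55 41/165]

x' = [6, -1]
P' = [1898/55 4/55; 4/55 41/165]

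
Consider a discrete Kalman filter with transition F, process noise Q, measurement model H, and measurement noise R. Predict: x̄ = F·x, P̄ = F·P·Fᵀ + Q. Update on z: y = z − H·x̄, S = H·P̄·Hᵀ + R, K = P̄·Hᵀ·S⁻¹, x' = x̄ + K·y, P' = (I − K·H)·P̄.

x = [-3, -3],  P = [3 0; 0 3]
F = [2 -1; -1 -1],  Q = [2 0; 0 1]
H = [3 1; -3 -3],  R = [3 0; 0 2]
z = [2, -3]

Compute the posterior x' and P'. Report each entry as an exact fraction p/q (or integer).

x' = [-39/296, 50/37]
P' = [823/1184 -57/74; -57/74 39/37]

x̄ = F·x = [-3, 6]
P̄ = F·P·Fᵀ + Q = [17 -3; -3 7]
y = z − H·x̄ = [5, 6]
S = H·P̄·Hᵀ + R = [145 -138; -138 164]
K = P̄·Hᵀ·S⁻¹ = [519/1184 267/2368; -31/74 -63/148]
x' = x̄ + K·y = [-39/296, 50/37]
P' = (I − K·H)·P̄ = [823/1184 -57/74; -57/74 39/37]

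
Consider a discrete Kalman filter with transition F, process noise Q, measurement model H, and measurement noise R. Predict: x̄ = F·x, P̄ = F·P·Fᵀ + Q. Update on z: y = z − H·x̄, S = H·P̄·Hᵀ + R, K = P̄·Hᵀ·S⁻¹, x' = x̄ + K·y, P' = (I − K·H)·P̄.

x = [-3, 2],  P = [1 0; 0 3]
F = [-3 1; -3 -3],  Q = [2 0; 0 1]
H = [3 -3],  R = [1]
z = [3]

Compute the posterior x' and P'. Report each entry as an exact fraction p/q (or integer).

x' = [2089/230, 3711/460]
P' = [1169/115 2331/230; 2331/230 4699/460]

x̄ = F·x = [11, 3]
P̄ = F·P·Fᵀ + Q = [14 0; 0 37]
y = z − H·x̄ = [-21]
S = H·P̄·Hᵀ + R = [460]
K = P̄·Hᵀ·S⁻¹ = [21/230; -111/460]
x' = x̄ + K·y = [2089/230, 3711/460]
P' = (I − K·H)·P̄ = [1169/115 2331/230; 2331/230 4699/460]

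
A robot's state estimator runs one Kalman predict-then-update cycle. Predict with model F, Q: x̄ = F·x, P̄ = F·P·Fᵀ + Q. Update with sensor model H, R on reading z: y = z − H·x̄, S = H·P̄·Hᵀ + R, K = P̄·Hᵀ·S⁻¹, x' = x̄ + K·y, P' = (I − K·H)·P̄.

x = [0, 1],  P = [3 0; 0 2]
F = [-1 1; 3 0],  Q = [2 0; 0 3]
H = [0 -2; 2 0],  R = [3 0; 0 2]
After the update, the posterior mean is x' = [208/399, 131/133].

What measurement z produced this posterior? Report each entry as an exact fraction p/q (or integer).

x̄ = F·x = [1, 0]
P̄ = F·P·Fᵀ + Q = [7 -9; -9 30]
S = H·P̄·Hᵀ + R = [123 36; 36 30]
K = P̄·Hᵀ·S⁻¹ = [2/133 179/399; -64/133 -3/133]
x' − x̄ = [-191/399, 131/133] = K·y
y = (KᵀK)⁻¹·Kᵀ·(x' − x̄) = [-2, -1]
z = y + H·x̄ = [-2, -1] + [0, 2] = [-2, 1]

z = [-2, 1]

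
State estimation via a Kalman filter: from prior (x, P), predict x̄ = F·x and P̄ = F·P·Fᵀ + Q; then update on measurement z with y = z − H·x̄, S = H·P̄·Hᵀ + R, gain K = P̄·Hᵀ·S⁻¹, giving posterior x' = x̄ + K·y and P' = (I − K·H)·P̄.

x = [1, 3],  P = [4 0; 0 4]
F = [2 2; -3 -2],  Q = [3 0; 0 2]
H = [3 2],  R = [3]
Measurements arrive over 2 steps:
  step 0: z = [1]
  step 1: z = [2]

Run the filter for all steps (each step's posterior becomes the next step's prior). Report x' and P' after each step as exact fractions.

step 0: x' = [307/54, -71/9], P' = [1265/54 -310/9; -310/9 154/3]
step 1: x' = [779/657, -389/438], P' = [15743/6570 -3419/1095; -3419/1095 3443/730]

step 0: x̄ = F·x = [8, -9]
step 0: P̄ = F·P·Fᵀ + Q = [35 -40; -40 54]
step 0: y = z − H·x̄ = [-5]
step 0: S = H·P̄·Hᵀ + R = [54]
step 0: K = P̄·Hᵀ·S⁻¹ = [25/54; -2/9]
step 0: x' = x̄ + K·y = [307/54, -71/9]
step 0: P' = (I − K·H)·P̄ = [1265/54 -310/9; -310/9 154/3]
step 1: x̄ = F·x = [-119/27, -23/18]
step 1: P̄ = F·P·Fᵀ + Q = [715/27 -13/9; -13/9 29/6]
step 1: y = z − H·x̄ = [160/9]
step 1: S = H·P̄·Hᵀ + R = [730/3]
step 1: K = P̄·Hᵀ·S⁻¹ = [689/2190; 8/365]
step 1: x' = x̄ + K·y = [779/657, -389/438]
step 1: P' = (I − K·H)·P̄ = [15743/6570 -3419/1095; -3419/1095 3443/730]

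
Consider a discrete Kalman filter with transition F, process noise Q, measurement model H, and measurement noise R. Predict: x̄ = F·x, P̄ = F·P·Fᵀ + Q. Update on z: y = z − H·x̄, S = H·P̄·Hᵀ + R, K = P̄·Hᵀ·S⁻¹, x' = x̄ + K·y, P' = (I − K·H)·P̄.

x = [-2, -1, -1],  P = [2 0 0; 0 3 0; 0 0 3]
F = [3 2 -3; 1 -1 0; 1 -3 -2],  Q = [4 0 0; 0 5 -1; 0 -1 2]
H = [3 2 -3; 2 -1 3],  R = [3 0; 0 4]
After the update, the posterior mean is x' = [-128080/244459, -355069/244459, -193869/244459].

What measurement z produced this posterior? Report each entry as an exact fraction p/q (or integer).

x̄ = F·x = [-5, -1, 3]
P̄ = F·P·Fᵀ + Q = [61 0 6; 0 10 10; 6 10 43]
S = H·P̄·Hᵀ + R = [751 67; 67 657]
K = P̄·Hᵀ·S⁻¹ = [99025/488918 94085/488918; -3955/244459 7845/244459; -34282/244459 52239/244459]
x' − x̄ = [1094215/244459, -110610/244459, -927246/244459] = K·y
y = (KᵀK)⁻¹·Kᵀ·(x' − x̄) = [24, -2]
z = y + H·x̄ = [24, -2] + [-26, 0] = [-2, -2]

z = [-2, -2]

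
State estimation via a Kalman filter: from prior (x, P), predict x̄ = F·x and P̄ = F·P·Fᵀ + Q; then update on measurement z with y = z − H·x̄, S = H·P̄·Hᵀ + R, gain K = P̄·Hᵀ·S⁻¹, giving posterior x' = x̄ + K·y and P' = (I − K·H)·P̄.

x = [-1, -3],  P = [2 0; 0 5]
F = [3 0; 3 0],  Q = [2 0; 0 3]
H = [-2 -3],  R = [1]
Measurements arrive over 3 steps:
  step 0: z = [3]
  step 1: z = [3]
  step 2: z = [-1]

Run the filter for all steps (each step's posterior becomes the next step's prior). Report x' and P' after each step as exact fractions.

step 0: x' = [-55/81, -5/9], P' = [442/243 -31/27; -31/27 5/6]
step 1: x' = [-3917/6011, -3432/6011], P' = [10922/6011 -6895/6011; -6895/6011 10011/12022]
step 2: x' = [163759/1336923, 36186/148547], P' = [2429162/1336923 -170391/148547; -170391/148547 247395/297094]

step 0: x̄ = F·x = [-3, -3]
step 0: P̄ = F·P·Fᵀ + Q = [20 18; 18 21]
step 0: y = z − H·x̄ = [-12]
step 0: S = H·P̄·Hᵀ + R = [486]
step 0: K = P̄·Hᵀ·S⁻¹ = [-47/243; -11/54]
step 0: x' = x̄ + K·y = [-55/81, -5/9]
step 0: P' = (I − K·H)·P̄ = [442/243 -31/27; -31/27 5/6]
step 1: x̄ = F·x = [-55/27, -55/27]
step 1: P̄ = F·P·Fᵀ + Q = [496/27 442/27; 442/27 523/27]
step 1: y = z − H·x̄ = [-194/27]
step 1: S = H·P̄·Hᵀ + R = [12022/27]
step 1: K = P̄·Hᵀ·S⁻¹ = [-1159/6011; -2453/12022]
step 1: x' = x̄ + K·y = [-3917/6011, -3432/6011]
step 1: P' = (I − K·H)·P̄ = [10922/6011 -6895/6011; -6895/6011 10011/12022]
step 2: x̄ = F·x = [-11751/6011, -11751/6011]
step 2: P̄ = F·P·Fᵀ + Q = [110320/6011 98298/6011; 98298/6011 116331/6011]
step 2: y = z − H·x̄ = [-64766/6011]
step 2: S = H·P̄·Hᵀ + R = [2673846/6011]
step 2: K = P̄·Hᵀ·S⁻¹ = [-257767/1336923; -60621/297094]
step 2: x' = x̄ + K·y = [163759/1336923, 36186/148547]
step 2: P' = (I − K·H)·P̄ = [2429162/1336923 -170391/148547; -170391/148547 247395/297094]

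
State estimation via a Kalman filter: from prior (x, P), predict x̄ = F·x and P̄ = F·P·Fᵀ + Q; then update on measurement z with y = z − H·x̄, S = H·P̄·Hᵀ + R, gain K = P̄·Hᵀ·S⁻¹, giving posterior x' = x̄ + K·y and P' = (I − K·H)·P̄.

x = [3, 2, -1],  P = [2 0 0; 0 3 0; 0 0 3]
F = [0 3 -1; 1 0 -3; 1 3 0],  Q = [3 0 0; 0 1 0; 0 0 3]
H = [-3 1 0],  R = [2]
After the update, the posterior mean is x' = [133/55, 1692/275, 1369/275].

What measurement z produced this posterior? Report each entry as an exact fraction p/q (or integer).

x̄ = F·x = [7, 6, 9]
P̄ = F·P·Fᵀ + Q = [33 9 27; 9 30 2; 27 2 32]
S = H·P̄·Hᵀ + R = [275]
K = P̄·Hᵀ·S⁻¹ = [-18/55; 3/275; -79/275]
x' − x̄ = [-252/55, 42/275, -1106/275] = K·y
y = (KᵀK)⁻¹·Kᵀ·(x' − x̄) = [14]
z = y + H·x̄ = [14] + [-15] = [-1]

z = [-1]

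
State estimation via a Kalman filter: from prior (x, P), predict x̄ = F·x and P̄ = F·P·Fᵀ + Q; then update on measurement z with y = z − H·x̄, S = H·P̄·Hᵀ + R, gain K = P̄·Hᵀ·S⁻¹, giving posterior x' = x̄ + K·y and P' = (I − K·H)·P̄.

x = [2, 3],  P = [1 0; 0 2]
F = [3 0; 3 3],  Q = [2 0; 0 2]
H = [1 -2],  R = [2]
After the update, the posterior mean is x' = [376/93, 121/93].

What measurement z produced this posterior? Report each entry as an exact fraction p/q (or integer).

z = [2]

x̄ = F·x = [6, 15]
P̄ = F·P·Fᵀ + Q = [11 9; 9 29]
S = H·P̄·Hᵀ + R = [93]
K = P̄·Hᵀ·S⁻¹ = [-7/93; -49/93]
x' − x̄ = [-182/93, -1274/93] = K·y
y = (KᵀK)⁻¹·Kᵀ·(x' − x̄) = [26]
z = y + H·x̄ = [26] + [-24] = [2]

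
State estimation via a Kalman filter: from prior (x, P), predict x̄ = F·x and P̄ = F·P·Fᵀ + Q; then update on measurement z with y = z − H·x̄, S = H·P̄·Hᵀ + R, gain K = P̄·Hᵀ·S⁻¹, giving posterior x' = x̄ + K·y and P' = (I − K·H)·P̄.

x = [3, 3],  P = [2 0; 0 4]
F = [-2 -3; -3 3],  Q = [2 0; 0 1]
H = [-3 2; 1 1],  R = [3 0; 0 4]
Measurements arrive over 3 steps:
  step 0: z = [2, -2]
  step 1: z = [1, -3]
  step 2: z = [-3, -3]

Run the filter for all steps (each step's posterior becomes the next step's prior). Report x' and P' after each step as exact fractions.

step 0: x' = [-83655/52709, -69175/52709], P' = [37678/52709 40746/52709; 40746/52709 76866/52709]
step 1: x' = [-152241463/260440831, -85231774/260440831], P' = [156087140/260440831 149337996/260440831; 149337996/260440831 289198992/260440831]
step 2: x' = [5124367526/998113979429, -199588153155/142587711347], P' = [596763553642/998113979429 81640400466/142587711347; 81640400466/142587711347 158204864850/142587711347]

step 0: x̄ = F·x = [-15, 0]
step 0: P̄ = F·P·Fᵀ + Q = [46 -24; -24 55]
step 0: y = z − H·x̄ = [-43, 13]
step 0: S = H·P̄·Hᵀ + R = [925 -4; -4 57]
step 0: K = P̄·Hᵀ·S⁻¹ = [-10514/52709 19606/52709; 10498/52709 29403/52709]
step 0: x' = x̄ + K·y = [-83655/52709, -69175/52709]
step 0: P' = (I − K·H)·P̄ = [37678/52709 40746/52709; 40746/52709 76866/52709]
step 1: x̄ = F·x = [374835/52709, 43440/52709]
step 1: P̄ = F·P·Fᵀ + Q = [1436876/52709 -343488/52709; -343488/52709 350177/52709]
step 1: y = z − H·x̄ = [1090334/52709, -576402/52709]
step 1: S = H·P̄·Hᵀ + R = [18612575/52709 -3266786/52709; -3266786/52709 1310913/52709]
step 1: K = P̄·Hᵀ·S⁻¹ = [-56528476/260440831 76356284/260440831; 43461332/260440831 109634247/260440831]
step 1: x' = x̄ + K·y = [-152241463/260440831, -85231774/260440831]
step 1: P' = (I − K·H)·P̄ = [156087140/260440831 149337996/260440831; 149337996/260440831 289198992/260440831]
step 2: x̄ = F·x = [80025464/37205833, 201029067/260440831]
step 2: P̄ = F·P·Fᵀ + Q = [113062798/5315119 -174036300/37205833; -174036300/37205833 1579932091/260440831]
step 2: y = z − H·x̄ = [497154117/260440831, -1542529808/260440831]
step 2: S = H·P̄·Hᵀ + R = [71580793975/260440831 -12242113024/260440831; -12242113024/260440831 5725264317/260440831]
step 2: K = P̄·Hᵀ·S⁻¹ = [-215775018134/998113979429 292061589226/998113979429; 23829509434/142587711347 59961316329/142587711347]
step 2: x' = x̄ + K·y = [5124367526/998113979429, -199588153155/142587711347]
step 2: P' = (I − K·H)·P̄ = [596763553642/998113979429 81640400466/142587711347; 81640400466/142587711347 158204864850/142587711347]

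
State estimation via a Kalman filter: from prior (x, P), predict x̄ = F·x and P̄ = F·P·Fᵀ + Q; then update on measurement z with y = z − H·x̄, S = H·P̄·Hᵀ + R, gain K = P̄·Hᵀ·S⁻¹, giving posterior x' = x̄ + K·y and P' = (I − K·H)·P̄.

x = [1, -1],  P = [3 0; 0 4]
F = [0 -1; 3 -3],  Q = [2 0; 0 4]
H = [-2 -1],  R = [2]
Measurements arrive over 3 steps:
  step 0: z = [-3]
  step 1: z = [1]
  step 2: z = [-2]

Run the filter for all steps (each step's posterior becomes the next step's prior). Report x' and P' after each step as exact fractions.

step 0: x' = [7/47, 391/141], P' = [90/47 -164/47; -164/47 1166/141]
step 1: x' = [-1066/1421, 608/1421], P' = [28446/24157 -49022/24157; -49022/24157 130336/24157]
step 2: x' = [143486/221803, 431312/665409], P' = [515061/443606 -880893/443606; -880893/443606 7027463/1330818]

step 0: x̄ = F·x = [1, 6]
step 0: P̄ = F·P·Fᵀ + Q = [6 12; 12 67]
step 0: y = z − H·x̄ = [5]
step 0: S = H·P̄·Hᵀ + R = [141]
step 0: K = P̄·Hᵀ·S⁻¹ = [-8/47; -91/141]
step 0: x' = x̄ + K·y = [7/47, 391/141]
step 0: P' = (I − K·H)·P̄ = [90/47 -164/47; -164/47 1166/141]
step 1: x̄ = F·x = [-391/141, -370/47]
step 1: P̄ = F·P·Fᵀ + Q = [1448/141 1658/47; 1658/47 7448/47]
step 1: y = z − H·x̄ = [-1751/141]
step 1: S = H·P̄·Hᵀ + R = [48314/141]
step 1: K = P̄·Hᵀ·S⁻¹ = [-3935/24157; -16146/24157]
step 1: x' = x̄ + K·y = [-1066/1421, 608/1421]
step 1: P' = (I − K·H)·P̄ = [28446/24157 -49022/24157; -49022/24157 130336/24157]
step 2: x̄ = F·x = [-608/1421, -5022/1421]
step 2: P̄ = F·P·Fᵀ + Q = [178650/24157 538074/24157; 538074/24157 2408062/24157]
step 2: y = z − H·x̄ = [-9080/1421]
step 2: S = H·P̄·Hᵀ + R = [5323272/24157]
step 2: K = P̄·Hᵀ·S⁻¹ = [-149229/887212; -1742105/2661636]
step 2: x' = x̄ + K·y = [143486/221803, 431312/665409]
step 2: P' = (I − K·H)·P̄ = [515061/443606 -880893/443606; -880893/443606 7027463/1330818]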